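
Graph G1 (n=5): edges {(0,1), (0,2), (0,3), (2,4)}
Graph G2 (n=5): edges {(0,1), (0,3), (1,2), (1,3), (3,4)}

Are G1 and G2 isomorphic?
No, not isomorphic

The graphs are NOT isomorphic.

Counting triangles (3-cliques): G1 has 0, G2 has 1.
Triangle count is an isomorphism invariant, so differing triangle counts rule out isomorphism.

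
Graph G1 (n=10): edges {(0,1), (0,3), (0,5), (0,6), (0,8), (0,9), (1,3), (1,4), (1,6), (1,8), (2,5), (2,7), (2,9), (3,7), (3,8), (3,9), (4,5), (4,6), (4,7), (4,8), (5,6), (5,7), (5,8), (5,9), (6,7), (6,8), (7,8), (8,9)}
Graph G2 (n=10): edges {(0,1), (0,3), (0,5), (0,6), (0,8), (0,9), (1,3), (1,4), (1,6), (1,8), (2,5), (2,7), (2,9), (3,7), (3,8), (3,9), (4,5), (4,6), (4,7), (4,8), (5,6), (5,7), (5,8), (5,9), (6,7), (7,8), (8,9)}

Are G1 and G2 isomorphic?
No, not isomorphic

The graphs are NOT isomorphic.

Counting edges: G1 has 28 edge(s); G2 has 27 edge(s).
Edge count is an isomorphism invariant (a bijection on vertices induces a bijection on edges), so differing edge counts rule out isomorphism.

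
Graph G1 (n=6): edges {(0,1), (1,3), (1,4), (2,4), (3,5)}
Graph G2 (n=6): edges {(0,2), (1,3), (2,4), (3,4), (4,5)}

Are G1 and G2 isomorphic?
Yes, isomorphic

The graphs are isomorphic.
One valid mapping φ: V(G1) → V(G2): 0→5, 1→4, 2→0, 3→3, 4→2, 5→1

Verify φ preserves adjacency — for each edge of G1, its image is an edge of G2:
  (0,1) → (φ(0),φ(1)) = (4,5) ∈ E(G2) ✓
  (1,3) → (φ(1),φ(3)) = (3,4) ∈ E(G2) ✓
  (1,4) → (φ(1),φ(4)) = (2,4) ∈ E(G2) ✓
  (2,4) → (φ(2),φ(4)) = (0,2) ∈ E(G2) ✓
  (3,5) → (φ(3),φ(5)) = (1,3) ∈ E(G2) ✓
All 5 edges of G1 map to edges of G2, and |E(G1)| = |E(G2)| = 5, so φ is a bijection on edges as well as vertices. Hence G1 ≅ G2.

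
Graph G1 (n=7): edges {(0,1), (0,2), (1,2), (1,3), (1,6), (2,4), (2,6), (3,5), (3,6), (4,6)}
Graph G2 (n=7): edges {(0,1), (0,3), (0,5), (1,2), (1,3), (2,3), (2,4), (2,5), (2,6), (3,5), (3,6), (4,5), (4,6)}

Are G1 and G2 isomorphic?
No, not isomorphic

The graphs are NOT isomorphic.

Counting triangles (3-cliques): G1 has 4, G2 has 7.
Triangle count is an isomorphism invariant, so differing triangle counts rule out isomorphism.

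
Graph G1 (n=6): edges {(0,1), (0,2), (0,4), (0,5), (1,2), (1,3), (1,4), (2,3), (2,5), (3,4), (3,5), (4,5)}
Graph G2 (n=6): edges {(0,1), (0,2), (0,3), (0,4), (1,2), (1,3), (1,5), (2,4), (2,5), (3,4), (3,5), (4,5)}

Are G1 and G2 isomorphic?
Yes, isomorphic

The graphs are isomorphic.
One valid mapping φ: V(G1) → V(G2): 0→1, 1→2, 2→5, 3→4, 4→0, 5→3

Verify φ preserves adjacency — for each edge of G1, its image is an edge of G2:
  (0,1) → (φ(0),φ(1)) = (1,2) ∈ E(G2) ✓
  (0,2) → (φ(0),φ(2)) = (1,5) ∈ E(G2) ✓
  (0,4) → (φ(0),φ(4)) = (0,1) ∈ E(G2) ✓
  (0,5) → (φ(0),φ(5)) = (1,3) ∈ E(G2) ✓
  (1,2) → (φ(1),φ(2)) = (2,5) ∈ E(G2) ✓
  (1,3) → (φ(1),φ(3)) = (2,4) ∈ E(G2) ✓
  (1,4) → (φ(1),φ(4)) = (0,2) ∈ E(G2) ✓
  (2,3) → (φ(2),φ(3)) = (4,5) ∈ E(G2) ✓
  (2,5) → (φ(2),φ(5)) = (3,5) ∈ E(G2) ✓
  (3,4) → (φ(3),φ(4)) = (0,4) ∈ E(G2) ✓
  (3,5) → (φ(3),φ(5)) = (3,4) ∈ E(G2) ✓
  (4,5) → (φ(4),φ(5)) = (0,3) ∈ E(G2) ✓
All 12 edges of G1 map to edges of G2, and |E(G1)| = |E(G2)| = 12, so φ is a bijection on edges as well as vertices. Hence G1 ≅ G2.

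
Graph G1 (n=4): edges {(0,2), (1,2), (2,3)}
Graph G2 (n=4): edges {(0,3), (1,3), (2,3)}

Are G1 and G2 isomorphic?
Yes, isomorphic

The graphs are isomorphic.
One valid mapping φ: V(G1) → V(G2): 0→0, 1→1, 2→3, 3→2

Verify φ preserves adjacency — for each edge of G1, its image is an edge of G2:
  (0,2) → (φ(0),φ(2)) = (0,3) ∈ E(G2) ✓
  (1,2) → (φ(1),φ(2)) = (1,3) ∈ E(G2) ✓
  (2,3) → (φ(2),φ(3)) = (2,3) ∈ E(G2) ✓
All 3 edges of G1 map to edges of G2, and |E(G1)| = |E(G2)| = 3, so φ is a bijection on edges as well as vertices. Hence G1 ≅ G2.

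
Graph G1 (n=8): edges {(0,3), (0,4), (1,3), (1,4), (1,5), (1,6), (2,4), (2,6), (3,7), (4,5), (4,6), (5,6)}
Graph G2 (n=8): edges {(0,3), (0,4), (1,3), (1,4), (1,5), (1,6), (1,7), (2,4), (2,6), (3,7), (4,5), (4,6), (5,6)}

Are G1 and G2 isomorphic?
No, not isomorphic

The graphs are NOT isomorphic.

Counting edges: G1 has 12 edge(s); G2 has 13 edge(s).
Edge count is an isomorphism invariant (a bijection on vertices induces a bijection on edges), so differing edge counts rule out isomorphism.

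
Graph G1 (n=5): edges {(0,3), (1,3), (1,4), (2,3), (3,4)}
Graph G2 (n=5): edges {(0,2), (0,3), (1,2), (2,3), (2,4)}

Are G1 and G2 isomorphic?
Yes, isomorphic

The graphs are isomorphic.
One valid mapping φ: V(G1) → V(G2): 0→4, 1→3, 2→1, 3→2, 4→0

Verify φ preserves adjacency — for each edge of G1, its image is an edge of G2:
  (0,3) → (φ(0),φ(3)) = (2,4) ∈ E(G2) ✓
  (1,3) → (φ(1),φ(3)) = (2,3) ∈ E(G2) ✓
  (1,4) → (φ(1),φ(4)) = (0,3) ∈ E(G2) ✓
  (2,3) → (φ(2),φ(3)) = (1,2) ∈ E(G2) ✓
  (3,4) → (φ(3),φ(4)) = (0,2) ∈ E(G2) ✓
All 5 edges of G1 map to edges of G2, and |E(G1)| = |E(G2)| = 5, so φ is a bijection on edges as well as vertices. Hence G1 ≅ G2.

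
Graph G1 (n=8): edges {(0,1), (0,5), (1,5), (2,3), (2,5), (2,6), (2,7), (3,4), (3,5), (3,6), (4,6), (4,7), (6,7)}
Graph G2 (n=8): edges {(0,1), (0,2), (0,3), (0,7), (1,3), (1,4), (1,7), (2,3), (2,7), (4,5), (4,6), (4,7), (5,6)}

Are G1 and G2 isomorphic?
Yes, isomorphic

The graphs are isomorphic.
One valid mapping φ: V(G1) → V(G2): 0→5, 1→6, 2→1, 3→7, 4→2, 5→4, 6→0, 7→3

Verify φ preserves adjacency — for each edge of G1, its image is an edge of G2:
  (0,1) → (φ(0),φ(1)) = (5,6) ∈ E(G2) ✓
  (0,5) → (φ(0),φ(5)) = (4,5) ∈ E(G2) ✓
  (1,5) → (φ(1),φ(5)) = (4,6) ∈ E(G2) ✓
  (2,3) → (φ(2),φ(3)) = (1,7) ∈ E(G2) ✓
  (2,5) → (φ(2),φ(5)) = (1,4) ∈ E(G2) ✓
  (2,6) → (φ(2),φ(6)) = (0,1) ∈ E(G2) ✓
  (2,7) → (φ(2),φ(7)) = (1,3) ∈ E(G2) ✓
  (3,4) → (φ(3),φ(4)) = (2,7) ∈ E(G2) ✓
  (3,5) → (φ(3),φ(5)) = (4,7) ∈ E(G2) ✓
  (3,6) → (φ(3),φ(6)) = (0,7) ∈ E(G2) ✓
  (4,6) → (φ(4),φ(6)) = (0,2) ∈ E(G2) ✓
  (4,7) → (φ(4),φ(7)) = (2,3) ∈ E(G2) ✓
  (6,7) → (φ(6),φ(7)) = (0,3) ∈ E(G2) ✓
All 13 edges of G1 map to edges of G2, and |E(G1)| = |E(G2)| = 13, so φ is a bijection on edges as well as vertices. Hence G1 ≅ G2.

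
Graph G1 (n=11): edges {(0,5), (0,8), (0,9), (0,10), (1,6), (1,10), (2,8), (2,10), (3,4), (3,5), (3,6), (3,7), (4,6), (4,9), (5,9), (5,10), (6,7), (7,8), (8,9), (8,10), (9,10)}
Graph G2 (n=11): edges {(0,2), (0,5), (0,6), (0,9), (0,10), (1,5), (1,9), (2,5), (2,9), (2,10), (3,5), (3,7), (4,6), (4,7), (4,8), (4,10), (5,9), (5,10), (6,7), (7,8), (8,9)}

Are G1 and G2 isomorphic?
Yes, isomorphic

The graphs are isomorphic.
One valid mapping φ: V(G1) → V(G2): 0→2, 1→3, 2→1, 3→4, 4→6, 5→10, 6→7, 7→8, 8→9, 9→0, 10→5

Verify φ preserves adjacency — for each edge of G1, its image is an edge of G2:
  (0,5) → (φ(0),φ(5)) = (2,10) ∈ E(G2) ✓
  (0,8) → (φ(0),φ(8)) = (2,9) ∈ E(G2) ✓
  (0,9) → (φ(0),φ(9)) = (0,2) ∈ E(G2) ✓
  (0,10) → (φ(0),φ(10)) = (2,5) ∈ E(G2) ✓
  (1,6) → (φ(1),φ(6)) = (3,7) ∈ E(G2) ✓
  (1,10) → (φ(1),φ(10)) = (3,5) ∈ E(G2) ✓
  (2,8) → (φ(2),φ(8)) = (1,9) ∈ E(G2) ✓
  (2,10) → (φ(2),φ(10)) = (1,5) ∈ E(G2) ✓
  (3,4) → (φ(3),φ(4)) = (4,6) ∈ E(G2) ✓
  (3,5) → (φ(3),φ(5)) = (4,10) ∈ E(G2) ✓
  (3,6) → (φ(3),φ(6)) = (4,7) ∈ E(G2) ✓
  (3,7) → (φ(3),φ(7)) = (4,8) ∈ E(G2) ✓
  (4,6) → (φ(4),φ(6)) = (6,7) ∈ E(G2) ✓
  (4,9) → (φ(4),φ(9)) = (0,6) ∈ E(G2) ✓
  (5,9) → (φ(5),φ(9)) = (0,10) ∈ E(G2) ✓
  (5,10) → (φ(5),φ(10)) = (5,10) ∈ E(G2) ✓
  (6,7) → (φ(6),φ(7)) = (7,8) ∈ E(G2) ✓
  (7,8) → (φ(7),φ(8)) = (8,9) ∈ E(G2) ✓
  (8,9) → (φ(8),φ(9)) = (0,9) ∈ E(G2) ✓
  (8,10) → (φ(8),φ(10)) = (5,9) ∈ E(G2) ✓
  (9,10) → (φ(9),φ(10)) = (0,5) ∈ E(G2) ✓
All 21 edges of G1 map to edges of G2, and |E(G1)| = |E(G2)| = 21, so φ is a bijection on edges as well as vertices. Hence G1 ≅ G2.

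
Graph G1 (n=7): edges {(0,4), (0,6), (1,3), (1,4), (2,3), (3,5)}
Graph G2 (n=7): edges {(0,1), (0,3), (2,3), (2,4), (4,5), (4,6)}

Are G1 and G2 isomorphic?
Yes, isomorphic

The graphs are isomorphic.
One valid mapping φ: V(G1) → V(G2): 0→0, 1→2, 2→6, 3→4, 4→3, 5→5, 6→1

Verify φ preserves adjacency — for each edge of G1, its image is an edge of G2:
  (0,4) → (φ(0),φ(4)) = (0,3) ∈ E(G2) ✓
  (0,6) → (φ(0),φ(6)) = (0,1) ∈ E(G2) ✓
  (1,3) → (φ(1),φ(3)) = (2,4) ∈ E(G2) ✓
  (1,4) → (φ(1),φ(4)) = (2,3) ∈ E(G2) ✓
  (2,3) → (φ(2),φ(3)) = (4,6) ∈ E(G2) ✓
  (3,5) → (φ(3),φ(5)) = (4,5) ∈ E(G2) ✓
All 6 edges of G1 map to edges of G2, and |E(G1)| = |E(G2)| = 6, so φ is a bijection on edges as well as vertices. Hence G1 ≅ G2.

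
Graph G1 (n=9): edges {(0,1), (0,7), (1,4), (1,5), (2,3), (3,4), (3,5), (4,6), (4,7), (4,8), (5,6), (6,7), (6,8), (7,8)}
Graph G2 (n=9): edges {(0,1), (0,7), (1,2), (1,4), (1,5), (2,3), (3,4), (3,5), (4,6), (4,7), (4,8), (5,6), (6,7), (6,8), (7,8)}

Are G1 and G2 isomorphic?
No, not isomorphic

The graphs are NOT isomorphic.

Counting edges: G1 has 14 edge(s); G2 has 15 edge(s).
Edge count is an isomorphism invariant (a bijection on vertices induces a bijection on edges), so differing edge counts rule out isomorphism.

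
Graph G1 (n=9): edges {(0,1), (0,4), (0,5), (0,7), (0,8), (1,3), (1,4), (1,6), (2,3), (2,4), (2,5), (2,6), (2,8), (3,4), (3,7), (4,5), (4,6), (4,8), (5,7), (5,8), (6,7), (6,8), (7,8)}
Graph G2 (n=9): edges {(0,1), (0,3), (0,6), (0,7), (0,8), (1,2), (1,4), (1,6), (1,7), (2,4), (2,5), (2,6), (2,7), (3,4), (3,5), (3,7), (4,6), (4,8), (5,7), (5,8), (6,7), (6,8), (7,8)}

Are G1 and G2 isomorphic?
Yes, isomorphic

The graphs are isomorphic.
One valid mapping φ: V(G1) → V(G2): 0→2, 1→5, 2→0, 3→3, 4→7, 5→1, 6→8, 7→4, 8→6

Verify φ preserves adjacency — for each edge of G1, its image is an edge of G2:
  (0,1) → (φ(0),φ(1)) = (2,5) ∈ E(G2) ✓
  (0,4) → (φ(0),φ(4)) = (2,7) ∈ E(G2) ✓
  (0,5) → (φ(0),φ(5)) = (1,2) ∈ E(G2) ✓
  (0,7) → (φ(0),φ(7)) = (2,4) ∈ E(G2) ✓
  (0,8) → (φ(0),φ(8)) = (2,6) ∈ E(G2) ✓
  (1,3) → (φ(1),φ(3)) = (3,5) ∈ E(G2) ✓
  (1,4) → (φ(1),φ(4)) = (5,7) ∈ E(G2) ✓
  (1,6) → (φ(1),φ(6)) = (5,8) ∈ E(G2) ✓
  (2,3) → (φ(2),φ(3)) = (0,3) ∈ E(G2) ✓
  (2,4) → (φ(2),φ(4)) = (0,7) ∈ E(G2) ✓
  (2,5) → (φ(2),φ(5)) = (0,1) ∈ E(G2) ✓
  (2,6) → (φ(2),φ(6)) = (0,8) ∈ E(G2) ✓
  (2,8) → (φ(2),φ(8)) = (0,6) ∈ E(G2) ✓
  (3,4) → (φ(3),φ(4)) = (3,7) ∈ E(G2) ✓
  (3,7) → (φ(3),φ(7)) = (3,4) ∈ E(G2) ✓
  (4,5) → (φ(4),φ(5)) = (1,7) ∈ E(G2) ✓
  (4,6) → (φ(4),φ(6)) = (7,8) ∈ E(G2) ✓
  (4,8) → (φ(4),φ(8)) = (6,7) ∈ E(G2) ✓
  (5,7) → (φ(5),φ(7)) = (1,4) ∈ E(G2) ✓
  (5,8) → (φ(5),φ(8)) = (1,6) ∈ E(G2) ✓
  (6,7) → (φ(6),φ(7)) = (4,8) ∈ E(G2) ✓
  (6,8) → (φ(6),φ(8)) = (6,8) ∈ E(G2) ✓
  (7,8) → (φ(7),φ(8)) = (4,6) ∈ E(G2) ✓
All 23 edges of G1 map to edges of G2, and |E(G1)| = |E(G2)| = 23, so φ is a bijection on edges as well as vertices. Hence G1 ≅ G2.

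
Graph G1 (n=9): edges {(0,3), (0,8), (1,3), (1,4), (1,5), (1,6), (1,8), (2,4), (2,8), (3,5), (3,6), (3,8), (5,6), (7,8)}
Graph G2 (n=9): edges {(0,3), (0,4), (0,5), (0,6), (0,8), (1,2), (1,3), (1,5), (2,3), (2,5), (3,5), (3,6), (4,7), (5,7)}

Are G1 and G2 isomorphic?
Yes, isomorphic

The graphs are isomorphic.
One valid mapping φ: V(G1) → V(G2): 0→6, 1→5, 2→4, 3→3, 4→7, 5→2, 6→1, 7→8, 8→0

Verify φ preserves adjacency — for each edge of G1, its image is an edge of G2:
  (0,3) → (φ(0),φ(3)) = (3,6) ∈ E(G2) ✓
  (0,8) → (φ(0),φ(8)) = (0,6) ∈ E(G2) ✓
  (1,3) → (φ(1),φ(3)) = (3,5) ∈ E(G2) ✓
  (1,4) → (φ(1),φ(4)) = (5,7) ∈ E(G2) ✓
  (1,5) → (φ(1),φ(5)) = (2,5) ∈ E(G2) ✓
  (1,6) → (φ(1),φ(6)) = (1,5) ∈ E(G2) ✓
  (1,8) → (φ(1),φ(8)) = (0,5) ∈ E(G2) ✓
  (2,4) → (φ(2),φ(4)) = (4,7) ∈ E(G2) ✓
  (2,8) → (φ(2),φ(8)) = (0,4) ∈ E(G2) ✓
  (3,5) → (φ(3),φ(5)) = (2,3) ∈ E(G2) ✓
  (3,6) → (φ(3),φ(6)) = (1,3) ∈ E(G2) ✓
  (3,8) → (φ(3),φ(8)) = (0,3) ∈ E(G2) ✓
  (5,6) → (φ(5),φ(6)) = (1,2) ∈ E(G2) ✓
  (7,8) → (φ(7),φ(8)) = (0,8) ∈ E(G2) ✓
All 14 edges of G1 map to edges of G2, and |E(G1)| = |E(G2)| = 14, so φ is a bijection on edges as well as vertices. Hence G1 ≅ G2.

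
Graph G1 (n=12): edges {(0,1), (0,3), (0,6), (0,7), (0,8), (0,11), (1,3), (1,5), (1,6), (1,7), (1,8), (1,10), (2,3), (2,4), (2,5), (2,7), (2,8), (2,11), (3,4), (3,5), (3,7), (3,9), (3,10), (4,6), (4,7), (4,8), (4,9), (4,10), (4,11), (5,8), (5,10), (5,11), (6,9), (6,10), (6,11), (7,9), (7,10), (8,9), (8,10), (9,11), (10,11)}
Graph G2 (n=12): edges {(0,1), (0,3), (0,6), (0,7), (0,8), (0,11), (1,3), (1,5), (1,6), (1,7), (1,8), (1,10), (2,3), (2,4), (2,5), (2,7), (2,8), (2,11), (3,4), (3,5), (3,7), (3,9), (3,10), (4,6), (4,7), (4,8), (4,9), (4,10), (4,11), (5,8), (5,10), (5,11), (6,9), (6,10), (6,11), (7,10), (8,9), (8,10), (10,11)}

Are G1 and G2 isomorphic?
No, not isomorphic

The graphs are NOT isomorphic.

Counting edges: G1 has 41 edge(s); G2 has 39 edge(s).
Edge count is an isomorphism invariant (a bijection on vertices induces a bijection on edges), so differing edge counts rule out isomorphism.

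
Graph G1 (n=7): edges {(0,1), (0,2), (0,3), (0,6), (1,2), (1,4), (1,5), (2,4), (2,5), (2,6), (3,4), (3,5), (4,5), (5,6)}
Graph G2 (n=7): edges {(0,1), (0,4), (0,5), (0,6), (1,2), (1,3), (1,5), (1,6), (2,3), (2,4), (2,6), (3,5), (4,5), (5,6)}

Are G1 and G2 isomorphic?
Yes, isomorphic

The graphs are isomorphic.
One valid mapping φ: V(G1) → V(G2): 0→2, 1→6, 2→1, 3→4, 4→0, 5→5, 6→3

Verify φ preserves adjacency — for each edge of G1, its image is an edge of G2:
  (0,1) → (φ(0),φ(1)) = (2,6) ∈ E(G2) ✓
  (0,2) → (φ(0),φ(2)) = (1,2) ∈ E(G2) ✓
  (0,3) → (φ(0),φ(3)) = (2,4) ∈ E(G2) ✓
  (0,6) → (φ(0),φ(6)) = (2,3) ∈ E(G2) ✓
  (1,2) → (φ(1),φ(2)) = (1,6) ∈ E(G2) ✓
  (1,4) → (φ(1),φ(4)) = (0,6) ∈ E(G2) ✓
  (1,5) → (φ(1),φ(5)) = (5,6) ∈ E(G2) ✓
  (2,4) → (φ(2),φ(4)) = (0,1) ∈ E(G2) ✓
  (2,5) → (φ(2),φ(5)) = (1,5) ∈ E(G2) ✓
  (2,6) → (φ(2),φ(6)) = (1,3) ∈ E(G2) ✓
  (3,4) → (φ(3),φ(4)) = (0,4) ∈ E(G2) ✓
  (3,5) → (φ(3),φ(5)) = (4,5) ∈ E(G2) ✓
  (4,5) → (φ(4),φ(5)) = (0,5) ∈ E(G2) ✓
  (5,6) → (φ(5),φ(6)) = (3,5) ∈ E(G2) ✓
All 14 edges of G1 map to edges of G2, and |E(G1)| = |E(G2)| = 14, so φ is a bijection on edges as well as vertices. Hence G1 ≅ G2.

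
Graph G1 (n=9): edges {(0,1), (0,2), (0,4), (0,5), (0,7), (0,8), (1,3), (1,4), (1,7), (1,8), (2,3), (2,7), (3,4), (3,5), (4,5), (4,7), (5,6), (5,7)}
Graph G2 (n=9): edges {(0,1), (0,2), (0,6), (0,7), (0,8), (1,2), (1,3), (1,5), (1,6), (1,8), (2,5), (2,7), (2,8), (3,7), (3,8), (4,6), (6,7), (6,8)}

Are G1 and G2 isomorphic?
Yes, isomorphic

The graphs are isomorphic.
One valid mapping φ: V(G1) → V(G2): 0→1, 1→2, 2→3, 3→7, 4→0, 5→6, 6→4, 7→8, 8→5

Verify φ preserves adjacency — for each edge of G1, its image is an edge of G2:
  (0,1) → (φ(0),φ(1)) = (1,2) ∈ E(G2) ✓
  (0,2) → (φ(0),φ(2)) = (1,3) ∈ E(G2) ✓
  (0,4) → (φ(0),φ(4)) = (0,1) ∈ E(G2) ✓
  (0,5) → (φ(0),φ(5)) = (1,6) ∈ E(G2) ✓
  (0,7) → (φ(0),φ(7)) = (1,8) ∈ E(G2) ✓
  (0,8) → (φ(0),φ(8)) = (1,5) ∈ E(G2) ✓
  (1,3) → (φ(1),φ(3)) = (2,7) ∈ E(G2) ✓
  (1,4) → (φ(1),φ(4)) = (0,2) ∈ E(G2) ✓
  (1,7) → (φ(1),φ(7)) = (2,8) ∈ E(G2) ✓
  (1,8) → (φ(1),φ(8)) = (2,5) ∈ E(G2) ✓
  (2,3) → (φ(2),φ(3)) = (3,7) ∈ E(G2) ✓
  (2,7) → (φ(2),φ(7)) = (3,8) ∈ E(G2) ✓
  (3,4) → (φ(3),φ(4)) = (0,7) ∈ E(G2) ✓
  (3,5) → (φ(3),φ(5)) = (6,7) ∈ E(G2) ✓
  (4,5) → (φ(4),φ(5)) = (0,6) ∈ E(G2) ✓
  (4,7) → (φ(4),φ(7)) = (0,8) ∈ E(G2) ✓
  (5,6) → (φ(5),φ(6)) = (4,6) ∈ E(G2) ✓
  (5,7) → (φ(5),φ(7)) = (6,8) ∈ E(G2) ✓
All 18 edges of G1 map to edges of G2, and |E(G1)| = |E(G2)| = 18, so φ is a bijection on edges as well as vertices. Hence G1 ≅ G2.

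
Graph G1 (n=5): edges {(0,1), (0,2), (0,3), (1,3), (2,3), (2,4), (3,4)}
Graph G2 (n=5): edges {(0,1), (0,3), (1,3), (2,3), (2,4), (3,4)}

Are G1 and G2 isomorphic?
No, not isomorphic

The graphs are NOT isomorphic.

Counting edges: G1 has 7 edge(s); G2 has 6 edge(s).
Edge count is an isomorphism invariant (a bijection on vertices induces a bijection on edges), so differing edge counts rule out isomorphism.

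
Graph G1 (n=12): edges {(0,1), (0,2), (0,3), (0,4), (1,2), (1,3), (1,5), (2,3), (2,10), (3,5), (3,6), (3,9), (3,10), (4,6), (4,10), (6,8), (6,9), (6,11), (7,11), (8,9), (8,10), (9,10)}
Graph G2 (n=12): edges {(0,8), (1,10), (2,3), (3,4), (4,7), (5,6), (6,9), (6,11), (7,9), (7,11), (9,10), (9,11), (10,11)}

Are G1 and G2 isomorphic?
No, not isomorphic

The graphs are NOT isomorphic.

Connected components of G1: 1 component(s) with vertex sets [[0, 1, 2, 3, 4, 5, 6, 7, 8, 9, 10, 11]], sizes [12].
Connected components of G2: 2 component(s) with vertex sets [[0, 8], [1, 2, 3, 4, 5, 6, 7, 9, 10, 11]], sizes [2, 10].
The number of connected components (and the multiset of component sizes) is an isomorphism invariant — an isomorphism maps each component of G1 bijectively onto a component of G2. Since G1 has 1 component(s) and G2 has 2, they cannot be isomorphic.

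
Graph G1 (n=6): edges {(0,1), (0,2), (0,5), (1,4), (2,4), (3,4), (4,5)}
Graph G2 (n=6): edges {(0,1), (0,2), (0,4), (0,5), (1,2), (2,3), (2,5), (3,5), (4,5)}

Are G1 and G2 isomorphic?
No, not isomorphic

The graphs are NOT isomorphic.

Counting triangles (3-cliques): G1 has 0, G2 has 4.
Triangle count is an isomorphism invariant, so differing triangle counts rule out isomorphism.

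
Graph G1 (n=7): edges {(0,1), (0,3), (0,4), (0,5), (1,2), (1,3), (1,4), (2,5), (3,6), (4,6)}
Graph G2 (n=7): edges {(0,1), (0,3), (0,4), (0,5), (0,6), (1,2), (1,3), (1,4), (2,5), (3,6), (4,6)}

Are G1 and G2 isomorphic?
No, not isomorphic

The graphs are NOT isomorphic.

Counting edges: G1 has 10 edge(s); G2 has 11 edge(s).
Edge count is an isomorphism invariant (a bijection on vertices induces a bijection on edges), so differing edge counts rule out isomorphism.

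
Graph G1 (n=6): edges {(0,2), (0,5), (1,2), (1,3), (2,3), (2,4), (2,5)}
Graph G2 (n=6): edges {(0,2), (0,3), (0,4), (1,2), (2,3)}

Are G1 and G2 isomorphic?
No, not isomorphic

The graphs are NOT isomorphic.

Degrees in G1: deg(0)=2, deg(1)=2, deg(2)=5, deg(3)=2, deg(4)=1, deg(5)=2.
Sorted degree sequence of G1: [5, 2, 2, 2, 2, 1].
Degrees in G2: deg(0)=3, deg(1)=1, deg(2)=3, deg(3)=2, deg(4)=1, deg(5)=0.
Sorted degree sequence of G2: [3, 3, 2, 1, 1, 0].
The (sorted) degree sequence is an isomorphism invariant, so since G1 and G2 have different degree sequences they cannot be isomorphic.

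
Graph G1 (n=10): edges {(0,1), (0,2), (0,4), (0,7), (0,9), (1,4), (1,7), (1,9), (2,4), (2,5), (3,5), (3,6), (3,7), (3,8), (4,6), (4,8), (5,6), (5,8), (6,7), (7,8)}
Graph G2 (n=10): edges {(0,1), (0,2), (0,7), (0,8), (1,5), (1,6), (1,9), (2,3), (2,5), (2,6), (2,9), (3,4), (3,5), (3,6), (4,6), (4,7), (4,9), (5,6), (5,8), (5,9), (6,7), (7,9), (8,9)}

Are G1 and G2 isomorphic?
No, not isomorphic

The graphs are NOT isomorphic.

Degrees in G1: deg(0)=5, deg(1)=4, deg(2)=3, deg(3)=4, deg(4)=5, deg(5)=4, deg(6)=4, deg(7)=5, deg(8)=4, deg(9)=2.
Sorted degree sequence of G1: [5, 5, 5, 4, 4, 4, 4, 4, 3, 2].
Degrees in G2: deg(0)=4, deg(1)=4, deg(2)=5, deg(3)=4, deg(4)=4, deg(5)=6, deg(6)=6, deg(7)=4, deg(8)=3, deg(9)=6.
Sorted degree sequence of G2: [6, 6, 6, 5, 4, 4, 4, 4, 4, 3].
The (sorted) degree sequence is an isomorphism invariant, so since G1 and G2 have different degree sequences they cannot be isomorphic.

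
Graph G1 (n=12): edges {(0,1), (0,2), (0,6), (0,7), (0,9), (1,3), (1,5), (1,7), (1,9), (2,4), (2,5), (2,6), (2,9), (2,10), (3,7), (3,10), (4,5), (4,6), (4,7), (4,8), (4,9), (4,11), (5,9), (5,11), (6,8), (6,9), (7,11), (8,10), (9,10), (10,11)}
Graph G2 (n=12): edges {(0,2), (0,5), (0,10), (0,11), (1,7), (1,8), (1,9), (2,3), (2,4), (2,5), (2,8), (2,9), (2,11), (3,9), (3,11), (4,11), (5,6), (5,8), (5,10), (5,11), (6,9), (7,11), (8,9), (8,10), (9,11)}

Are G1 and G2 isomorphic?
No, not isomorphic

The graphs are NOT isomorphic.

Counting triangles (3-cliques): G1 has 18, G2 has 14.
Triangle count is an isomorphism invariant, so differing triangle counts rule out isomorphism.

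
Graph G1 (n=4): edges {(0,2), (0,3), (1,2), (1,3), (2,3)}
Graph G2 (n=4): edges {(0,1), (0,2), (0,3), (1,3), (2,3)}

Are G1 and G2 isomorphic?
Yes, isomorphic

The graphs are isomorphic.
One valid mapping φ: V(G1) → V(G2): 0→1, 1→2, 2→3, 3→0

Verify φ preserves adjacency — for each edge of G1, its image is an edge of G2:
  (0,2) → (φ(0),φ(2)) = (1,3) ∈ E(G2) ✓
  (0,3) → (φ(0),φ(3)) = (0,1) ∈ E(G2) ✓
  (1,2) → (φ(1),φ(2)) = (2,3) ∈ E(G2) ✓
  (1,3) → (φ(1),φ(3)) = (0,2) ∈ E(G2) ✓
  (2,3) → (φ(2),φ(3)) = (0,3) ∈ E(G2) ✓
All 5 edges of G1 map to edges of G2, and |E(G1)| = |E(G2)| = 5, so φ is a bijection on edges as well as vertices. Hence G1 ≅ G2.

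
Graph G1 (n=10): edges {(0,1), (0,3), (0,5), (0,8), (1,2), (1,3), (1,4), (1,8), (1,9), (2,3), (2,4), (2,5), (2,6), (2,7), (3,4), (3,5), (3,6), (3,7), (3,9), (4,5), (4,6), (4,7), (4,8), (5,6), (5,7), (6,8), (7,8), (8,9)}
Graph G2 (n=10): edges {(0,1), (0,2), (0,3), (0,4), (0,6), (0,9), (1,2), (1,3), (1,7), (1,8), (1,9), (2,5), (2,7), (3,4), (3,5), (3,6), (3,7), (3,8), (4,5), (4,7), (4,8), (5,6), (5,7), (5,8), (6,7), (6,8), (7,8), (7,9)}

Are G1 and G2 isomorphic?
Yes, isomorphic

The graphs are isomorphic.
One valid mapping φ: V(G1) → V(G2): 0→2, 1→1, 2→8, 3→7, 4→3, 5→5, 6→4, 7→6, 8→0, 9→9

Verify φ preserves adjacency — for each edge of G1, its image is an edge of G2:
  (0,1) → (φ(0),φ(1)) = (1,2) ∈ E(G2) ✓
  (0,3) → (φ(0),φ(3)) = (2,7) ∈ E(G2) ✓
  (0,5) → (φ(0),φ(5)) = (2,5) ∈ E(G2) ✓
  (0,8) → (φ(0),φ(8)) = (0,2) ∈ E(G2) ✓
  (1,2) → (φ(1),φ(2)) = (1,8) ∈ E(G2) ✓
  (1,3) → (φ(1),φ(3)) = (1,7) ∈ E(G2) ✓
  (1,4) → (φ(1),φ(4)) = (1,3) ∈ E(G2) ✓
  (1,8) → (φ(1),φ(8)) = (0,1) ∈ E(G2) ✓
  (1,9) → (φ(1),φ(9)) = (1,9) ∈ E(G2) ✓
  (2,3) → (φ(2),φ(3)) = (7,8) ∈ E(G2) ✓
  (2,4) → (φ(2),φ(4)) = (3,8) ∈ E(G2) ✓
  (2,5) → (φ(2),φ(5)) = (5,8) ∈ E(G2) ✓
  (2,6) → (φ(2),φ(6)) = (4,8) ∈ E(G2) ✓
  (2,7) → (φ(2),φ(7)) = (6,8) ∈ E(G2) ✓
  (3,4) → (φ(3),φ(4)) = (3,7) ∈ E(G2) ✓
  (3,5) → (φ(3),φ(5)) = (5,7) ∈ E(G2) ✓
  (3,6) → (φ(3),φ(6)) = (4,7) ∈ E(G2) ✓
  (3,7) → (φ(3),φ(7)) = (6,7) ∈ E(G2) ✓
  (3,9) → (φ(3),φ(9)) = (7,9) ∈ E(G2) ✓
  (4,5) → (φ(4),φ(5)) = (3,5) ∈ E(G2) ✓
  (4,6) → (φ(4),φ(6)) = (3,4) ∈ E(G2) ✓
  (4,7) → (φ(4),φ(7)) = (3,6) ∈ E(G2) ✓
  (4,8) → (φ(4),φ(8)) = (0,3) ∈ E(G2) ✓
  (5,6) → (φ(5),φ(6)) = (4,5) ∈ E(G2) ✓
  (5,7) → (φ(5),φ(7)) = (5,6) ∈ E(G2) ✓
  (6,8) → (φ(6),φ(8)) = (0,4) ∈ E(G2) ✓
  (7,8) → (φ(7),φ(8)) = (0,6) ∈ E(G2) ✓
  (8,9) → (φ(8),φ(9)) = (0,9) ∈ E(G2) ✓
All 28 edges of G1 map to edges of G2, and |E(G1)| = |E(G2)| = 28, so φ is a bijection on edges as well as vertices. Hence G1 ≅ G2.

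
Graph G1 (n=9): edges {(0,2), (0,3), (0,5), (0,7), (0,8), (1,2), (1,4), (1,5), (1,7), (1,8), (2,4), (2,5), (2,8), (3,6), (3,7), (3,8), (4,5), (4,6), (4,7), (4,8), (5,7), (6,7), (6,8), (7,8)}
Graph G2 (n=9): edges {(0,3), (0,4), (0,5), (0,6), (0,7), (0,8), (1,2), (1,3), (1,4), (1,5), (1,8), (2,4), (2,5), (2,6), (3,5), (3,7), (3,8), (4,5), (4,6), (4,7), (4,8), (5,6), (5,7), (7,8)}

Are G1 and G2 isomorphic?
Yes, isomorphic

The graphs are isomorphic.
One valid mapping φ: V(G1) → V(G2): 0→1, 1→7, 2→3, 3→2, 4→0, 5→8, 6→6, 7→4, 8→5

Verify φ preserves adjacency — for each edge of G1, its image is an edge of G2:
  (0,2) → (φ(0),φ(2)) = (1,3) ∈ E(G2) ✓
  (0,3) → (φ(0),φ(3)) = (1,2) ∈ E(G2) ✓
  (0,5) → (φ(0),φ(5)) = (1,8) ∈ E(G2) ✓
  (0,7) → (φ(0),φ(7)) = (1,4) ∈ E(G2) ✓
  (0,8) → (φ(0),φ(8)) = (1,5) ∈ E(G2) ✓
  (1,2) → (φ(1),φ(2)) = (3,7) ∈ E(G2) ✓
  (1,4) → (φ(1),φ(4)) = (0,7) ∈ E(G2) ✓
  (1,5) → (φ(1),φ(5)) = (7,8) ∈ E(G2) ✓
  (1,7) → (φ(1),φ(7)) = (4,7) ∈ E(G2) ✓
  (1,8) → (φ(1),φ(8)) = (5,7) ∈ E(G2) ✓
  (2,4) → (φ(2),φ(4)) = (0,3) ∈ E(G2) ✓
  (2,5) → (φ(2),φ(5)) = (3,8) ∈ E(G2) ✓
  (2,8) → (φ(2),φ(8)) = (3,5) ∈ E(G2) ✓
  (3,6) → (φ(3),φ(6)) = (2,6) ∈ E(G2) ✓
  (3,7) → (φ(3),φ(7)) = (2,4) ∈ E(G2) ✓
  (3,8) → (φ(3),φ(8)) = (2,5) ∈ E(G2) ✓
  (4,5) → (φ(4),φ(5)) = (0,8) ∈ E(G2) ✓
  (4,6) → (φ(4),φ(6)) = (0,6) ∈ E(G2) ✓
  (4,7) → (φ(4),φ(7)) = (0,4) ∈ E(G2) ✓
  (4,8) → (φ(4),φ(8)) = (0,5) ∈ E(G2) ✓
  (5,7) → (φ(5),φ(7)) = (4,8) ∈ E(G2) ✓
  (6,7) → (φ(6),φ(7)) = (4,6) ∈ E(G2) ✓
  (6,8) → (φ(6),φ(8)) = (5,6) ∈ E(G2) ✓
  (7,8) → (φ(7),φ(8)) = (4,5) ∈ E(G2) ✓
All 24 edges of G1 map to edges of G2, and |E(G1)| = |E(G2)| = 24, so φ is a bijection on edges as well as vertices. Hence G1 ≅ G2.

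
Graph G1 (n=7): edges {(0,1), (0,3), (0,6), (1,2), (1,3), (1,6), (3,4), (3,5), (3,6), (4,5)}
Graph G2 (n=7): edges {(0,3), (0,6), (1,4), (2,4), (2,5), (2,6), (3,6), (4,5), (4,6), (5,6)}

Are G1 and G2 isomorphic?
Yes, isomorphic

The graphs are isomorphic.
One valid mapping φ: V(G1) → V(G2): 0→2, 1→4, 2→1, 3→6, 4→3, 5→0, 6→5

Verify φ preserves adjacency — for each edge of G1, its image is an edge of G2:
  (0,1) → (φ(0),φ(1)) = (2,4) ∈ E(G2) ✓
  (0,3) → (φ(0),φ(3)) = (2,6) ∈ E(G2) ✓
  (0,6) → (φ(0),φ(6)) = (2,5) ∈ E(G2) ✓
  (1,2) → (φ(1),φ(2)) = (1,4) ∈ E(G2) ✓
  (1,3) → (φ(1),φ(3)) = (4,6) ∈ E(G2) ✓
  (1,6) → (φ(1),φ(6)) = (4,5) ∈ E(G2) ✓
  (3,4) → (φ(3),φ(4)) = (3,6) ∈ E(G2) ✓
  (3,5) → (φ(3),φ(5)) = (0,6) ∈ E(G2) ✓
  (3,6) → (φ(3),φ(6)) = (5,6) ∈ E(G2) ✓
  (4,5) → (φ(4),φ(5)) = (0,3) ∈ E(G2) ✓
All 10 edges of G1 map to edges of G2, and |E(G1)| = |E(G2)| = 10, so φ is a bijection on edges as well as vertices. Hence G1 ≅ G2.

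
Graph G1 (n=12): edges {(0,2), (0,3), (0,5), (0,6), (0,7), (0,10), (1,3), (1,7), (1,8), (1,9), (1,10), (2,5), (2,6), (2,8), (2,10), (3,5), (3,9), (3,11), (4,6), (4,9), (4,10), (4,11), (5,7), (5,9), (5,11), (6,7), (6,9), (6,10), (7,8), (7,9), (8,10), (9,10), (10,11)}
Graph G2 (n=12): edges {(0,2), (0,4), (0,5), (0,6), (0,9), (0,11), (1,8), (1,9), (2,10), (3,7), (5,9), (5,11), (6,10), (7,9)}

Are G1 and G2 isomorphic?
No, not isomorphic

The graphs are NOT isomorphic.

Counting triangles (3-cliques): G1 has 23, G2 has 2.
Triangle count is an isomorphism invariant, so differing triangle counts rule out isomorphism.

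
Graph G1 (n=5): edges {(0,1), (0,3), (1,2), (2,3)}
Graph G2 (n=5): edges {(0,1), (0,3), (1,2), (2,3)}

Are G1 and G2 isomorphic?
Yes, isomorphic

The graphs are isomorphic.
One valid mapping φ: V(G1) → V(G2): 0→3, 1→2, 2→1, 3→0, 4→4

Verify φ preserves adjacency — for each edge of G1, its image is an edge of G2:
  (0,1) → (φ(0),φ(1)) = (2,3) ∈ E(G2) ✓
  (0,3) → (φ(0),φ(3)) = (0,3) ∈ E(G2) ✓
  (1,2) → (φ(1),φ(2)) = (1,2) ∈ E(G2) ✓
  (2,3) → (φ(2),φ(3)) = (0,1) ∈ E(G2) ✓
All 4 edges of G1 map to edges of G2, and |E(G1)| = |E(G2)| = 4, so φ is a bijection on edges as well as vertices. Hence G1 ≅ G2.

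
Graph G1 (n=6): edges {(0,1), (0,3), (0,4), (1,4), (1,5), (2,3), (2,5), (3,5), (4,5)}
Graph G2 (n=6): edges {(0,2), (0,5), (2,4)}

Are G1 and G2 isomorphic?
No, not isomorphic

The graphs are NOT isomorphic.

Connected components of G1: 1 component(s) with vertex sets [[0, 1, 2, 3, 4, 5]], sizes [6].
Connected components of G2: 3 component(s) with vertex sets [[1], [3], [0, 2, 4, 5]], sizes [1, 1, 4].
The number of connected components (and the multiset of component sizes) is an isomorphism invariant — an isomorphism maps each component of G1 bijectively onto a component of G2. Since G1 has 1 component(s) and G2 has 3, they cannot be isomorphic.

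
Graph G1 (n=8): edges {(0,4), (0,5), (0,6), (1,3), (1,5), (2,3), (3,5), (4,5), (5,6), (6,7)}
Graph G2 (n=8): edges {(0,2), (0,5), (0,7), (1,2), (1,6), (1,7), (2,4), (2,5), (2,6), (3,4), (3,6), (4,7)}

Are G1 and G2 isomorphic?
No, not isomorphic

The graphs are NOT isomorphic.

Degrees in G1: deg(0)=3, deg(1)=2, deg(2)=1, deg(3)=3, deg(4)=2, deg(5)=5, deg(6)=3, deg(7)=1.
Sorted degree sequence of G1: [5, 3, 3, 3, 2, 2, 1, 1].
Degrees in G2: deg(0)=3, deg(1)=3, deg(2)=5, deg(3)=2, deg(4)=3, deg(5)=2, deg(6)=3, deg(7)=3.
Sorted degree sequence of G2: [5, 3, 3, 3, 3, 3, 2, 2].
The (sorted) degree sequence is an isomorphism invariant, so since G1 and G2 have different degree sequences they cannot be isomorphic.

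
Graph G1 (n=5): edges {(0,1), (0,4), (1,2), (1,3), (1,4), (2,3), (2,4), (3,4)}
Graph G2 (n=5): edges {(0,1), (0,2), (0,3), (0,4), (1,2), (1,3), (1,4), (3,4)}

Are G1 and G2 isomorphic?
Yes, isomorphic

The graphs are isomorphic.
One valid mapping φ: V(G1) → V(G2): 0→2, 1→0, 2→3, 3→4, 4→1

Verify φ preserves adjacency — for each edge of G1, its image is an edge of G2:
  (0,1) → (φ(0),φ(1)) = (0,2) ∈ E(G2) ✓
  (0,4) → (φ(0),φ(4)) = (1,2) ∈ E(G2) ✓
  (1,2) → (φ(1),φ(2)) = (0,3) ∈ E(G2) ✓
  (1,3) → (φ(1),φ(3)) = (0,4) ∈ E(G2) ✓
  (1,4) → (φ(1),φ(4)) = (0,1) ∈ E(G2) ✓
  (2,3) → (φ(2),φ(3)) = (3,4) ∈ E(G2) ✓
  (2,4) → (φ(2),φ(4)) = (1,3) ∈ E(G2) ✓
  (3,4) → (φ(3),φ(4)) = (1,4) ∈ E(G2) ✓
All 8 edges of G1 map to edges of G2, and |E(G1)| = |E(G2)| = 8, so φ is a bijection on edges as well as vertices. Hence G1 ≅ G2.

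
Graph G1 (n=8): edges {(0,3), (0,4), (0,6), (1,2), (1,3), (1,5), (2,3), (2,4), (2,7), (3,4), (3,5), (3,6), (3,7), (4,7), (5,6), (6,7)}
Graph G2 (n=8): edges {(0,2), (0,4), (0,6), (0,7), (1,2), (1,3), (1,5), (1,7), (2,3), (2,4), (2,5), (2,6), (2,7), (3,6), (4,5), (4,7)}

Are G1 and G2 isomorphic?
Yes, isomorphic

The graphs are isomorphic.
One valid mapping φ: V(G1) → V(G2): 0→5, 1→6, 2→0, 3→2, 4→4, 5→3, 6→1, 7→7

Verify φ preserves adjacency — for each edge of G1, its image is an edge of G2:
  (0,3) → (φ(0),φ(3)) = (2,5) ∈ E(G2) ✓
  (0,4) → (φ(0),φ(4)) = (4,5) ∈ E(G2) ✓
  (0,6) → (φ(0),φ(6)) = (1,5) ∈ E(G2) ✓
  (1,2) → (φ(1),φ(2)) = (0,6) ∈ E(G2) ✓
  (1,3) → (φ(1),φ(3)) = (2,6) ∈ E(G2) ✓
  (1,5) → (φ(1),φ(5)) = (3,6) ∈ E(G2) ✓
  (2,3) → (φ(2),φ(3)) = (0,2) ∈ E(G2) ✓
  (2,4) → (φ(2),φ(4)) = (0,4) ∈ E(G2) ✓
  (2,7) → (φ(2),φ(7)) = (0,7) ∈ E(G2) ✓
  (3,4) → (φ(3),φ(4)) = (2,4) ∈ E(G2) ✓
  (3,5) → (φ(3),φ(5)) = (2,3) ∈ E(G2) ✓
  (3,6) → (φ(3),φ(6)) = (1,2) ∈ E(G2) ✓
  (3,7) → (φ(3),φ(7)) = (2,7) ∈ E(G2) ✓
  (4,7) → (φ(4),φ(7)) = (4,7) ∈ E(G2) ✓
  (5,6) → (φ(5),φ(6)) = (1,3) ∈ E(G2) ✓
  (6,7) → (φ(6),φ(7)) = (1,7) ∈ E(G2) ✓
All 16 edges of G1 map to edges of G2, and |E(G1)| = |E(G2)| = 16, so φ is a bijection on edges as well as vertices. Hence G1 ≅ G2.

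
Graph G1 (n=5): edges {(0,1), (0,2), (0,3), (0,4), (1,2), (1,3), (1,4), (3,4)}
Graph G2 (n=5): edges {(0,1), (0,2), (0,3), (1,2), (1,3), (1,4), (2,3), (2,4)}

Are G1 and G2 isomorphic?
Yes, isomorphic

The graphs are isomorphic.
One valid mapping φ: V(G1) → V(G2): 0→2, 1→1, 2→4, 3→0, 4→3

Verify φ preserves adjacency — for each edge of G1, its image is an edge of G2:
  (0,1) → (φ(0),φ(1)) = (1,2) ∈ E(G2) ✓
  (0,2) → (φ(0),φ(2)) = (2,4) ∈ E(G2) ✓
  (0,3) → (φ(0),φ(3)) = (0,2) ∈ E(G2) ✓
  (0,4) → (φ(0),φ(4)) = (2,3) ∈ E(G2) ✓
  (1,2) → (φ(1),φ(2)) = (1,4) ∈ E(G2) ✓
  (1,3) → (φ(1),φ(3)) = (0,1) ∈ E(G2) ✓
  (1,4) → (φ(1),φ(4)) = (1,3) ∈ E(G2) ✓
  (3,4) → (φ(3),φ(4)) = (0,3) ∈ E(G2) ✓
All 8 edges of G1 map to edges of G2, and |E(G1)| = |E(G2)| = 8, so φ is a bijection on edges as well as vertices. Hence G1 ≅ G2.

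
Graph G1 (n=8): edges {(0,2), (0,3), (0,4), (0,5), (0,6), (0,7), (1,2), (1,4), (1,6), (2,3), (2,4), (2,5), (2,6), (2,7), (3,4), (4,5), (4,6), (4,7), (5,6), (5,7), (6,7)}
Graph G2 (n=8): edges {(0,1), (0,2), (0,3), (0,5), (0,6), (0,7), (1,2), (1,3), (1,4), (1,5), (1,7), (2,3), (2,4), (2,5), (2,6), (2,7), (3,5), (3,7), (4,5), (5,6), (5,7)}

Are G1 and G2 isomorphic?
Yes, isomorphic

The graphs are isomorphic.
One valid mapping φ: V(G1) → V(G2): 0→0, 1→4, 2→2, 3→6, 4→5, 5→3, 6→1, 7→7

Verify φ preserves adjacency — for each edge of G1, its image is an edge of G2:
  (0,2) → (φ(0),φ(2)) = (0,2) ∈ E(G2) ✓
  (0,3) → (φ(0),φ(3)) = (0,6) ∈ E(G2) ✓
  (0,4) → (φ(0),φ(4)) = (0,5) ∈ E(G2) ✓
  (0,5) → (φ(0),φ(5)) = (0,3) ∈ E(G2) ✓
  (0,6) → (φ(0),φ(6)) = (0,1) ∈ E(G2) ✓
  (0,7) → (φ(0),φ(7)) = (0,7) ∈ E(G2) ✓
  (1,2) → (φ(1),φ(2)) = (2,4) ∈ E(G2) ✓
  (1,4) → (φ(1),φ(4)) = (4,5) ∈ E(G2) ✓
  (1,6) → (φ(1),φ(6)) = (1,4) ∈ E(G2) ✓
  (2,3) → (φ(2),φ(3)) = (2,6) ∈ E(G2) ✓
  (2,4) → (φ(2),φ(4)) = (2,5) ∈ E(G2) ✓
  (2,5) → (φ(2),φ(5)) = (2,3) ∈ E(G2) ✓
  (2,6) → (φ(2),φ(6)) = (1,2) ∈ E(G2) ✓
  (2,7) → (φ(2),φ(7)) = (2,7) ∈ E(G2) ✓
  (3,4) → (φ(3),φ(4)) = (5,6) ∈ E(G2) ✓
  (4,5) → (φ(4),φ(5)) = (3,5) ∈ E(G2) ✓
  (4,6) → (φ(4),φ(6)) = (1,5) ∈ E(G2) ✓
  (4,7) → (φ(4),φ(7)) = (5,7) ∈ E(G2) ✓
  (5,6) → (φ(5),φ(6)) = (1,3) ∈ E(G2) ✓
  (5,7) → (φ(5),φ(7)) = (3,7) ∈ E(G2) ✓
  (6,7) → (φ(6),φ(7)) = (1,7) ∈ E(G2) ✓
All 21 edges of G1 map to edges of G2, and |E(G1)| = |E(G2)| = 21, so φ is a bijection on edges as well as vertices. Hence G1 ≅ G2.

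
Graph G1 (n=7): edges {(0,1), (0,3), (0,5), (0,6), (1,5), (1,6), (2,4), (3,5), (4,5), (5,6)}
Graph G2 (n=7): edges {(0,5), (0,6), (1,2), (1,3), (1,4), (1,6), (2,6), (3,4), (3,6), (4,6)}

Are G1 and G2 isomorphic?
Yes, isomorphic

The graphs are isomorphic.
One valid mapping φ: V(G1) → V(G2): 0→1, 1→3, 2→5, 3→2, 4→0, 5→6, 6→4

Verify φ preserves adjacency — for each edge of G1, its image is an edge of G2:
  (0,1) → (φ(0),φ(1)) = (1,3) ∈ E(G2) ✓
  (0,3) → (φ(0),φ(3)) = (1,2) ∈ E(G2) ✓
  (0,5) → (φ(0),φ(5)) = (1,6) ∈ E(G2) ✓
  (0,6) → (φ(0),φ(6)) = (1,4) ∈ E(G2) ✓
  (1,5) → (φ(1),φ(5)) = (3,6) ∈ E(G2) ✓
  (1,6) → (φ(1),φ(6)) = (3,4) ∈ E(G2) ✓
  (2,4) → (φ(2),φ(4)) = (0,5) ∈ E(G2) ✓
  (3,5) → (φ(3),φ(5)) = (2,6) ∈ E(G2) ✓
  (4,5) → (φ(4),φ(5)) = (0,6) ∈ E(G2) ✓
  (5,6) → (φ(5),φ(6)) = (4,6) ∈ E(G2) ✓
All 10 edges of G1 map to edges of G2, and |E(G1)| = |E(G2)| = 10, so φ is a bijection on edges as well as vertices. Hence G1 ≅ G2.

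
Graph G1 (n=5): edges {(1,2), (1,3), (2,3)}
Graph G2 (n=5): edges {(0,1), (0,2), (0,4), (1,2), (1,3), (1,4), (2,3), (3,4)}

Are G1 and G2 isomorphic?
No, not isomorphic

The graphs are NOT isomorphic.

Counting triangles (3-cliques): G1 has 1, G2 has 4.
Triangle count is an isomorphism invariant, so differing triangle counts rule out isomorphism.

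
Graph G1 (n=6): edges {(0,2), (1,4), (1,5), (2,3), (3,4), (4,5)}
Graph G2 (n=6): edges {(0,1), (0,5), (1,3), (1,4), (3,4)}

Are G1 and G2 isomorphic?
No, not isomorphic

The graphs are NOT isomorphic.

Degrees in G1: deg(0)=1, deg(1)=2, deg(2)=2, deg(3)=2, deg(4)=3, deg(5)=2.
Sorted degree sequence of G1: [3, 2, 2, 2, 2, 1].
Degrees in G2: deg(0)=2, deg(1)=3, deg(2)=0, deg(3)=2, deg(4)=2, deg(5)=1.
Sorted degree sequence of G2: [3, 2, 2, 2, 1, 0].
The (sorted) degree sequence is an isomorphism invariant, so since G1 and G2 have different degree sequences they cannot be isomorphic.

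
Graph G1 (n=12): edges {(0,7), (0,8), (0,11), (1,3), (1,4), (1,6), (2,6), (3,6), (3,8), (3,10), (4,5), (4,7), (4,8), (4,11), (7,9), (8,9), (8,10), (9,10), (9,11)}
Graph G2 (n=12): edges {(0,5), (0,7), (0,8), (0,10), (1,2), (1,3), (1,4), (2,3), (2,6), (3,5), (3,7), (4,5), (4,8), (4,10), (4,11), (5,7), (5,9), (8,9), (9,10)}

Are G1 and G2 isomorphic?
Yes, isomorphic

The graphs are isomorphic.
One valid mapping φ: V(G1) → V(G2): 0→9, 1→1, 2→6, 3→3, 4→4, 5→11, 6→2, 7→10, 8→5, 9→0, 10→7, 11→8

Verify φ preserves adjacency — for each edge of G1, its image is an edge of G2:
  (0,7) → (φ(0),φ(7)) = (9,10) ∈ E(G2) ✓
  (0,8) → (φ(0),φ(8)) = (5,9) ∈ E(G2) ✓
  (0,11) → (φ(0),φ(11)) = (8,9) ∈ E(G2) ✓
  (1,3) → (φ(1),φ(3)) = (1,3) ∈ E(G2) ✓
  (1,4) → (φ(1),φ(4)) = (1,4) ∈ E(G2) ✓
  (1,6) → (φ(1),φ(6)) = (1,2) ∈ E(G2) ✓
  (2,6) → (φ(2),φ(6)) = (2,6) ∈ E(G2) ✓
  (3,6) → (φ(3),φ(6)) = (2,3) ∈ E(G2) ✓
  (3,8) → (φ(3),φ(8)) = (3,5) ∈ E(G2) ✓
  (3,10) → (φ(3),φ(10)) = (3,7) ∈ E(G2) ✓
  (4,5) → (φ(4),φ(5)) = (4,11) ∈ E(G2) ✓
  (4,7) → (φ(4),φ(7)) = (4,10) ∈ E(G2) ✓
  (4,8) → (φ(4),φ(8)) = (4,5) ∈ E(G2) ✓
  (4,11) → (φ(4),φ(11)) = (4,8) ∈ E(G2) ✓
  (7,9) → (φ(7),φ(9)) = (0,10) ∈ E(G2) ✓
  (8,9) → (φ(8),φ(9)) = (0,5) ∈ E(G2) ✓
  (8,10) → (φ(8),φ(10)) = (5,7) ∈ E(G2) ✓
  (9,10) → (φ(9),φ(10)) = (0,7) ∈ E(G2) ✓
  (9,11) → (φ(9),φ(11)) = (0,8) ∈ E(G2) ✓
All 19 edges of G1 map to edges of G2, and |E(G1)| = |E(G2)| = 19, so φ is a bijection on edges as well as vertices. Hence G1 ≅ G2.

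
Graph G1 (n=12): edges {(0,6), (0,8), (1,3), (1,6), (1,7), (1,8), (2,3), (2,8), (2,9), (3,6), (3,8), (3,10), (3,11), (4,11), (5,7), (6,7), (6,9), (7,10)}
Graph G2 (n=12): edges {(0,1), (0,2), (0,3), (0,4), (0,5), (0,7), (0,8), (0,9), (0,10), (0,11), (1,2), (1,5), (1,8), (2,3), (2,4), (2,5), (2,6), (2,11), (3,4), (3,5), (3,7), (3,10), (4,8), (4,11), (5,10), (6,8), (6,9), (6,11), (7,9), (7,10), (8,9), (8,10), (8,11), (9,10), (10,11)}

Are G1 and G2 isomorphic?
No, not isomorphic

The graphs are NOT isomorphic.

Degrees in G1: deg(0)=2, deg(1)=4, deg(2)=3, deg(3)=6, deg(4)=1, deg(5)=1, deg(6)=5, deg(7)=4, deg(8)=4, deg(9)=2, deg(10)=2, deg(11)=2.
Sorted degree sequence of G1: [6, 5, 4, 4, 4, 3, 2, 2, 2, 2, 1, 1].
Degrees in G2: deg(0)=10, deg(1)=4, deg(2)=7, deg(3)=6, deg(4)=5, deg(5)=5, deg(6)=4, deg(7)=4, deg(8)=7, deg(9)=5, deg(10)=7, deg(11)=6.
Sorted degree sequence of G2: [10, 7, 7, 7, 6, 6, 5, 5, 5, 4, 4, 4].
The (sorted) degree sequence is an isomorphism invariant, so since G1 and G2 have different degree sequences they cannot be isomorphic.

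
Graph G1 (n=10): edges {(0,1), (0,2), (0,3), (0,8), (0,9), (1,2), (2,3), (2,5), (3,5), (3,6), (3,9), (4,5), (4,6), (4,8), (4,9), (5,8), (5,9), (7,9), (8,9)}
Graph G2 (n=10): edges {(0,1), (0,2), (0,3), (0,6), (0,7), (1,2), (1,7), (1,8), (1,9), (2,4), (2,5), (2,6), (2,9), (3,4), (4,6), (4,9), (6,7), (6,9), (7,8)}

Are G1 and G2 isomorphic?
Yes, isomorphic

The graphs are isomorphic.
One valid mapping φ: V(G1) → V(G2): 0→1, 1→8, 2→7, 3→0, 4→4, 5→6, 6→3, 7→5, 8→9, 9→2

Verify φ preserves adjacency — for each edge of G1, its image is an edge of G2:
  (0,1) → (φ(0),φ(1)) = (1,8) ∈ E(G2) ✓
  (0,2) → (φ(0),φ(2)) = (1,7) ∈ E(G2) ✓
  (0,3) → (φ(0),φ(3)) = (0,1) ∈ E(G2) ✓
  (0,8) → (φ(0),φ(8)) = (1,9) ∈ E(G2) ✓
  (0,9) → (φ(0),φ(9)) = (1,2) ∈ E(G2) ✓
  (1,2) → (φ(1),φ(2)) = (7,8) ∈ E(G2) ✓
  (2,3) → (φ(2),φ(3)) = (0,7) ∈ E(G2) ✓
  (2,5) → (φ(2),φ(5)) = (6,7) ∈ E(G2) ✓
  (3,5) → (φ(3),φ(5)) = (0,6) ∈ E(G2) ✓
  (3,6) → (φ(3),φ(6)) = (0,3) ∈ E(G2) ✓
  (3,9) → (φ(3),φ(9)) = (0,2) ∈ E(G2) ✓
  (4,5) → (φ(4),φ(5)) = (4,6) ∈ E(G2) ✓
  (4,6) → (φ(4),φ(6)) = (3,4) ∈ E(G2) ✓
  (4,8) → (φ(4),φ(8)) = (4,9) ∈ E(G2) ✓
  (4,9) → (φ(4),φ(9)) = (2,4) ∈ E(G2) ✓
  (5,8) → (φ(5),φ(8)) = (6,9) ∈ E(G2) ✓
  (5,9) → (φ(5),φ(9)) = (2,6) ∈ E(G2) ✓
  (7,9) → (φ(7),φ(9)) = (2,5) ∈ E(G2) ✓
  (8,9) → (φ(8),φ(9)) = (2,9) ∈ E(G2) ✓
All 19 edges of G1 map to edges of G2, and |E(G1)| = |E(G2)| = 19, so φ is a bijection on edges as well as vertices. Hence G1 ≅ G2.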